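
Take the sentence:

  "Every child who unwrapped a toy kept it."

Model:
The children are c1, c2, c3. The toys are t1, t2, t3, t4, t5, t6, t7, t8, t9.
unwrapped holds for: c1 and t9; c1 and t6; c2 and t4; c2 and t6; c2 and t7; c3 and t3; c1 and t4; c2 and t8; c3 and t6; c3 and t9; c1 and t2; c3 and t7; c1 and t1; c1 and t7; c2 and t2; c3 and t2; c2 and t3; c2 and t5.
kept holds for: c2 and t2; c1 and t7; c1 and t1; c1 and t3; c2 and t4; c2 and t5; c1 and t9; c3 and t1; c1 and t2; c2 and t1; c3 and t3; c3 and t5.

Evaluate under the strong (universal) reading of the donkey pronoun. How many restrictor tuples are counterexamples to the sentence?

10

"it" takes "a toy" as antecedent — a donkey pronoun bound across the clause boundary.
Strong reading: for every (c,t) with unwrapped(c,t), kept(c,t).
Restrictor pairs: (c1,t1) ✓  (c1,t2) ✓  (c1,t4) ✗  (c1,t6) ✗  (c1,t7) ✓  (c1,t9) ✓  (c2,t2) ✓  (c2,t3) ✗  (c2,t4) ✓  (c2,t5) ✓  (c2,t6) ✗  (c2,t7) ✗  (c2,t8) ✗  (c3,t2) ✗  (c3,t3) ✓  (c3,t6) ✗  (c3,t7) ✗  (c3,t9) ✗
Counterexamples (restrictor pairs failing the scope): 10.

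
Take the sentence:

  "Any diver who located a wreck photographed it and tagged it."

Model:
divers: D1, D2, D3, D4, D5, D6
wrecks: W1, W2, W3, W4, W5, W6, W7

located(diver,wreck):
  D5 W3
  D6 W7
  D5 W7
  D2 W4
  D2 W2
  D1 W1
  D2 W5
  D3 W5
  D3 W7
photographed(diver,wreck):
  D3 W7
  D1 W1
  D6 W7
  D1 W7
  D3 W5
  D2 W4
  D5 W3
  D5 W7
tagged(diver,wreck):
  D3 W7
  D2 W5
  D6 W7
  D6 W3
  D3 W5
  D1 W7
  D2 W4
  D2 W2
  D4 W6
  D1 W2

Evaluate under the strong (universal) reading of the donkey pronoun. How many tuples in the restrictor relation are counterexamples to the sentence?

"it" takes "a wreck" as antecedent — a donkey pronoun bound across the clause boundary.
Strong reading: for every (d,w) with located(d,w), photographed(d,w) ∧ tagged(d,w).
Restrictor pairs: (D1,W1) ✗  (D2,W2) ✗  (D2,W4) ✓  (D2,W5) ✗  (D3,W5) ✓  (D3,W7) ✓  (D5,W3) ✗  (D5,W7) ✗  (D6,W7) ✓
Counterexamples (restrictor pairs failing the scope): 5.

5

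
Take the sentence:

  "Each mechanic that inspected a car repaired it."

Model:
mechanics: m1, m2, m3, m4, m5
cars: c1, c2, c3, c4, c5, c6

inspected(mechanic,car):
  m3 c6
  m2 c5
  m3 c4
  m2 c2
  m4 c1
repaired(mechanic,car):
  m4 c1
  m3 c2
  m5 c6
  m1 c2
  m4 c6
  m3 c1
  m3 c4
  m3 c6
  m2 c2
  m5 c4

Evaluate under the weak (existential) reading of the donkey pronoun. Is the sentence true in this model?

True

"it" takes "a car" as antecedent — a donkey pronoun bound across the clause boundary.
Weak reading: every mechanic m with some inspected-car has at least one inspected-car c such that repaired(m,c).
Per mechanic: m2:✓  m3:✓  m4:✓
Every mechanic in the restrictor has a witness.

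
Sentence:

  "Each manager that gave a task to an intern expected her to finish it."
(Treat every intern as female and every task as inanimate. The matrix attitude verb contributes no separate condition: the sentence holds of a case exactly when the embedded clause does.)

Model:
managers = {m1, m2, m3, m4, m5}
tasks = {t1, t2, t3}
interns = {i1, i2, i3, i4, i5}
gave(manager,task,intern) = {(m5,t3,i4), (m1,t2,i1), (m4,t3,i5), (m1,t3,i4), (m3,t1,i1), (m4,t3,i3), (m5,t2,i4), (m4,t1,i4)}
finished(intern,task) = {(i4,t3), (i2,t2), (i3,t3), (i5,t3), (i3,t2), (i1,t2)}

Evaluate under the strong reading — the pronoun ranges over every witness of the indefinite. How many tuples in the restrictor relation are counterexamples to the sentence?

"her" takes "an intern" as antecedent and "it" takes "a task"; both are donkey pronouns co-varying with the restrictor.
Strong reading: for every (m,t,i) with gave(m,t,i), finished(i,t).
Restrictor triples: (m1,t2,i1)→finished(i1,t2) ✓  (m1,t3,i4)→finished(i4,t3) ✓  (m3,t1,i1)→finished(i1,t1) ✗  (m4,t1,i4)→finished(i4,t1) ✗  (m4,t3,i3)→finished(i3,t3) ✓  (m4,t3,i5)→finished(i5,t3) ✓  (m5,t2,i4)→finished(i4,t2) ✗  (m5,t3,i4)→finished(i4,t3) ✓
Counterexamples (restrictor triples failing the scope): 3.

3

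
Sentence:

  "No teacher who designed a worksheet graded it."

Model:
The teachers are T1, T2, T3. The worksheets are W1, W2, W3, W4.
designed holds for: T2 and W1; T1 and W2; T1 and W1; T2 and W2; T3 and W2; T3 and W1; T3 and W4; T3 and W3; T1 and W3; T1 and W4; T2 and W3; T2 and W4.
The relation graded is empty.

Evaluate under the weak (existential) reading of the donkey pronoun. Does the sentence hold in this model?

True

"it" takes "a worksheet" as antecedent — a donkey pronoun bound across the clause boundary.
Truth condition: for no (t,w) with designed(t,w) does graded(t,w) hold.
Restrictor pairs — does the scope hold? (T1,W1):fails  (T1,W2):fails  (T1,W3):fails  (T1,W4):fails  (T2,W1):fails  (T2,W2):fails  (T2,W3):fails  (T2,W4):fails  (T3,W1):fails  (T3,W2):fails  (T3,W3):fails  (T3,W4):fails
Scope holds for no restrictor pair, so the sentence is true.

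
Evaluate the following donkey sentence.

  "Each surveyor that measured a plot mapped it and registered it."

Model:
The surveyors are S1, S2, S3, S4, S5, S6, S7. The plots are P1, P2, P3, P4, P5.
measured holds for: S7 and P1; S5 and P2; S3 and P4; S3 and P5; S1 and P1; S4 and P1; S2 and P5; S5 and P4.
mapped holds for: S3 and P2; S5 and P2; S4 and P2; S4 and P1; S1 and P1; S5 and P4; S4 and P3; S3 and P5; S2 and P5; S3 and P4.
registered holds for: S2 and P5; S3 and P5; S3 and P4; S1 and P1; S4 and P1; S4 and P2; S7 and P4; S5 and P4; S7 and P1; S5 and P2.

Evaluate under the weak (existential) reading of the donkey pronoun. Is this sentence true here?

"it" takes "a plot" as antecedent — a donkey pronoun bound across the clause boundary.
Weak reading: every surveyor s with some measured-plot has at least one measured-plot p such that mapped(s,p) ∧ registered(s,p).
Per surveyor: S1:✓  S2:✓  S3:✓  S4:✓  S5:✓  S7:✗
S7 has no witness among its measured-plots.

False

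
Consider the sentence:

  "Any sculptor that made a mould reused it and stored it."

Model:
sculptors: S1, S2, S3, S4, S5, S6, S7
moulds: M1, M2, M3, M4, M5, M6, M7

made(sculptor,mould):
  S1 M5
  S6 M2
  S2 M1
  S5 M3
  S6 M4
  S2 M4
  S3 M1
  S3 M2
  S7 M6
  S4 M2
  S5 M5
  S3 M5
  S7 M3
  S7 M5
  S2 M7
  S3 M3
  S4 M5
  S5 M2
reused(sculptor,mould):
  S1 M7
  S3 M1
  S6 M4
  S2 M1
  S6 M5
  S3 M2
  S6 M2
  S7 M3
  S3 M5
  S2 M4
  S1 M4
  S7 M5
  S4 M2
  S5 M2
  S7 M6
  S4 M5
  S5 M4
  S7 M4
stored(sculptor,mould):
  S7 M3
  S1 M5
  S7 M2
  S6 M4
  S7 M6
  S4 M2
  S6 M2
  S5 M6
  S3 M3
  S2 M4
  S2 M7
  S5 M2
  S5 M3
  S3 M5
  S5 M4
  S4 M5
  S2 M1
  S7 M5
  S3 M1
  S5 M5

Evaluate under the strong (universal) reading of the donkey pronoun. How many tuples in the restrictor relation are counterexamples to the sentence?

"it" takes "a mould" as antecedent — a donkey pronoun bound across the clause boundary.
Strong reading: for every (s,m) with made(s,m), reused(s,m) ∧ stored(s,m).
Restrictor pairs: (S1,M5) ✗  (S2,M1) ✓  (S2,M4) ✓  (S2,M7) ✗  (S3,M1) ✓  (S3,M2) ✗  (S3,M3) ✗  (S3,M5) ✓  (S4,M2) ✓  (S4,M5) ✓  (S5,M2) ✓  (S5,M3) ✗  (S5,M5) ✗  (S6,M2) ✓  (S6,M4) ✓  (S7,M3) ✓  (S7,M5) ✓  (S7,M6) ✓
Counterexamples (restrictor pairs failing the scope): 6.

6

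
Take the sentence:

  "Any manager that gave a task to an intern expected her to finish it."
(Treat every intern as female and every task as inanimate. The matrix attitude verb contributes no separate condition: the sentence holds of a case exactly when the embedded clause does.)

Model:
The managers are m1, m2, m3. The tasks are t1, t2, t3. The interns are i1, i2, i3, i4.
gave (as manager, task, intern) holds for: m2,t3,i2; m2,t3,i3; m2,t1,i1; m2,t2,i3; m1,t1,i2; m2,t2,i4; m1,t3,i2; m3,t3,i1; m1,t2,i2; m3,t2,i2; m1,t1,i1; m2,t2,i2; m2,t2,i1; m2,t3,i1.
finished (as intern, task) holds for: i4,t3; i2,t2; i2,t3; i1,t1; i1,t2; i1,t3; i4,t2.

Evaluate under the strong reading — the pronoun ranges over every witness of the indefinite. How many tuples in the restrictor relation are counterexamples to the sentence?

"her" takes "an intern" as antecedent and "it" takes "a task"; both are donkey pronouns co-varying with the restrictor.
Strong reading: for every (m,t,i) with gave(m,t,i), finished(i,t).
Restrictor triples: (m1,t1,i1)→finished(i1,t1) ✓  (m1,t1,i2)→finished(i2,t1) ✗  (m1,t2,i2)→finished(i2,t2) ✓  (m1,t3,i2)→finished(i2,t3) ✓  (m2,t1,i1)→finished(i1,t1) ✓  (m2,t2,i1)→finished(i1,t2) ✓  (m2,t2,i2)→finished(i2,t2) ✓  (m2,t2,i3)→finished(i3,t2) ✗  (m2,t2,i4)→finished(i4,t2) ✓  (m2,t3,i1)→finished(i1,t3) ✓  (m2,t3,i2)→finished(i2,t3) ✓  (m2,t3,i3)→finished(i3,t3) ✗  (m3,t2,i2)→finished(i2,t2) ✓  (m3,t3,i1)→finished(i1,t3) ✓
Counterexamples (restrictor triples failing the scope): 3.

3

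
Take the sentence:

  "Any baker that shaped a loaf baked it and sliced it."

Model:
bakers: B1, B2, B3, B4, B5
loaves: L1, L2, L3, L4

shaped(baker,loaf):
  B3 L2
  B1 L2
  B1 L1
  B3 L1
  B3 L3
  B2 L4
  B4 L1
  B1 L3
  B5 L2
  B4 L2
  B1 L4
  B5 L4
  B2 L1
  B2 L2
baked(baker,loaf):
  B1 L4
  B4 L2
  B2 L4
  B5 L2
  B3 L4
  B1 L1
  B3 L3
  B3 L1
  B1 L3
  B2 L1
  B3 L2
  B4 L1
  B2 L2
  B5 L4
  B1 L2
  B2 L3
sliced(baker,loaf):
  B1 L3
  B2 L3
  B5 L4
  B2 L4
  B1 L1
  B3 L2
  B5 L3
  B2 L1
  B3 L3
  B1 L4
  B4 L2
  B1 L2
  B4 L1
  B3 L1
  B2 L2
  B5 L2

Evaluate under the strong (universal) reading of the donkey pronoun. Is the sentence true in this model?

"it" takes "a loaf" as antecedent — a donkey pronoun bound across the clause boundary.
Strong reading: for every (b,l) with shaped(b,l), baked(b,l) ∧ sliced(b,l).
Restrictor pairs: (B1,L1) ✓  (B1,L2) ✓  (B1,L3) ✓  (B1,L4) ✓  (B2,L1) ✓  (B2,L2) ✓  (B2,L4) ✓  (B3,L1) ✓  (B3,L2) ✓  (B3,L3) ✓  (B4,L1) ✓  (B4,L2) ✓  (B5,L2) ✓  (B5,L4) ✓
Every restrictor pair satisfies the scope.

True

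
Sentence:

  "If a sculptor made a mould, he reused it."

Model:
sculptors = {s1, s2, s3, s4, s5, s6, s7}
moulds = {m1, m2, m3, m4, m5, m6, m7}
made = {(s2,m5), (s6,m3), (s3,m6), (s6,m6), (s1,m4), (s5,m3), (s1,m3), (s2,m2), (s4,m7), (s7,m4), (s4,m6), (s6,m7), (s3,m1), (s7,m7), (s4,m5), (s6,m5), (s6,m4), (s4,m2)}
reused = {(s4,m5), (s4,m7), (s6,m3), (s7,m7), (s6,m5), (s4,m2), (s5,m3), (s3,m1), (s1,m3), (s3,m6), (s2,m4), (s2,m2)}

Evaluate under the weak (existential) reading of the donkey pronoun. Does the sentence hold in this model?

"it" takes "a mould" as antecedent — a donkey pronoun bound across the clause boundary.
Weak reading: every sculptor s with some made-mould has at least one made-mould m such that reused(s,m).
Per sculptor: s1:✓  s2:✓  s3:✓  s4:✓  s5:✓  s6:✓  s7:✓
Every sculptor in the restrictor has a witness.

True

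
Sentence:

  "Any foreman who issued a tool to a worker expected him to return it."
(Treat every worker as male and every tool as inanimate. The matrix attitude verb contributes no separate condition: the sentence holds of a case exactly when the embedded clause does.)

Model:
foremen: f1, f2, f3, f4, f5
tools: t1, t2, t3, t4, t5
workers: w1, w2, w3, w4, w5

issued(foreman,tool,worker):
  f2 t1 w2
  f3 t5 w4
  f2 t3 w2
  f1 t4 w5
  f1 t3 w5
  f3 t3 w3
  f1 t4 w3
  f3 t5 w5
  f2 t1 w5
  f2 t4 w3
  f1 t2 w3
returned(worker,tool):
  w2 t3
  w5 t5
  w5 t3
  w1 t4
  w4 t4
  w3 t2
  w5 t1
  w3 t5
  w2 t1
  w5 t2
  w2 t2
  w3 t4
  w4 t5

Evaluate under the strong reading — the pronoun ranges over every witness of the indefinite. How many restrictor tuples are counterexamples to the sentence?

2

"him" takes "a worker" as antecedent and "it" takes "a tool"; both are donkey pronouns co-varying with the restrictor.
Strong reading: for every (f,t,w) with issued(f,t,w), returned(w,t).
Restrictor triples: (f1,t2,w3)→returned(w3,t2) ✓  (f1,t3,w5)→returned(w5,t3) ✓  (f1,t4,w3)→returned(w3,t4) ✓  (f1,t4,w5)→returned(w5,t4) ✗  (f2,t1,w2)→returned(w2,t1) ✓  (f2,t1,w5)→returned(w5,t1) ✓  (f2,t3,w2)→returned(w2,t3) ✓  (f2,t4,w3)→returned(w3,t4) ✓  (f3,t3,w3)→returned(w3,t3) ✗  (f3,t5,w4)→returned(w4,t5) ✓  (f3,t5,w5)→returned(w5,t5) ✓
Counterexamples (restrictor triples failing the scope): 2.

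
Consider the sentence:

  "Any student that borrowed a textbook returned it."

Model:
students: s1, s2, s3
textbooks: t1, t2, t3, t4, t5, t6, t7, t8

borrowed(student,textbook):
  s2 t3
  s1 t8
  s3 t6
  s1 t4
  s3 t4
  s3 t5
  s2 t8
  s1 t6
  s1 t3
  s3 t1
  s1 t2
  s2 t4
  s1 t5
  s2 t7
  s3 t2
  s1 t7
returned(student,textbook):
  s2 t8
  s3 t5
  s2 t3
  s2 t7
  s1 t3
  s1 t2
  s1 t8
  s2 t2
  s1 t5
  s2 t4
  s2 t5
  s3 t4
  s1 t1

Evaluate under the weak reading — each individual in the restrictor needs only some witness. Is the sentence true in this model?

"it" takes "a textbook" as antecedent — a donkey pronoun bound across the clause boundary.
Weak reading: every student s with some borrowed-textbook has at least one borrowed-textbook t such that returned(s,t).
Per student: s1:✓  s2:✓  s3:✓
Every student in the restrictor has a witness.

True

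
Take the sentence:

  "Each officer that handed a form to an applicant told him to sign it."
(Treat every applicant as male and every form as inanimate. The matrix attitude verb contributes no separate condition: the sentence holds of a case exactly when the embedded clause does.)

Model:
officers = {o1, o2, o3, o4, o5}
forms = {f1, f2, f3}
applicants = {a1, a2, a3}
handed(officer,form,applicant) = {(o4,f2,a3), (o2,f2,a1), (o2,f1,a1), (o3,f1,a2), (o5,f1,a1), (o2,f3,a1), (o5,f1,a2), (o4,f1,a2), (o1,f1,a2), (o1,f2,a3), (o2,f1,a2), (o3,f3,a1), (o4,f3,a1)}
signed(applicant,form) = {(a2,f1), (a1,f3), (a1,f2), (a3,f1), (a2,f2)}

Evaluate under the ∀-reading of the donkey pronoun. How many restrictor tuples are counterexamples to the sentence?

"him" takes "an applicant" as antecedent and "it" takes "a form"; both are donkey pronouns co-varying with the restrictor.
Strong reading: for every (o,f,a) with handed(o,f,a), signed(a,f).
Restrictor triples: (o1,f1,a2)→signed(a2,f1) ✓  (o1,f2,a3)→signed(a3,f2) ✗  (o2,f1,a1)→signed(a1,f1) ✗  (o2,f1,a2)→signed(a2,f1) ✓  (o2,f2,a1)→signed(a1,f2) ✓  (o2,f3,a1)→signed(a1,f3) ✓  (o3,f1,a2)→signed(a2,f1) ✓  (o3,f3,a1)→signed(a1,f3) ✓  (o4,f1,a2)→signed(a2,f1) ✓  (o4,f2,a3)→signed(a3,f2) ✗  (o4,f3,a1)→signed(a1,f3) ✓  (o5,f1,a1)→signed(a1,f1) ✗  (o5,f1,a2)→signed(a2,f1) ✓
Counterexamples (restrictor triples failing the scope): 4.

4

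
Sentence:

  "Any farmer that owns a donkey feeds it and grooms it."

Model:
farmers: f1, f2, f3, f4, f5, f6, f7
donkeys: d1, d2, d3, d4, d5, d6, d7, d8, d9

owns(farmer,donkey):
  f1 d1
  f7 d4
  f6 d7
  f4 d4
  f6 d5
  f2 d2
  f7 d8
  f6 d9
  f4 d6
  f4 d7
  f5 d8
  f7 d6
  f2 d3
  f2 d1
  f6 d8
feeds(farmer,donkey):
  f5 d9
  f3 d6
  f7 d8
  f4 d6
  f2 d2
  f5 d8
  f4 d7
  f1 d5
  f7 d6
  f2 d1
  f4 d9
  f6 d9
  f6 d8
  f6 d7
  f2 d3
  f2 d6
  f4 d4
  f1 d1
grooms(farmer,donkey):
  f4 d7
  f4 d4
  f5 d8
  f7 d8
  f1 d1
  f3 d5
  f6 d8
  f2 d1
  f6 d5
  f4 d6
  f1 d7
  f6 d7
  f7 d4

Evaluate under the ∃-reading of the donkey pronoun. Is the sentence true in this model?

True

"it" takes "a donkey" as antecedent — a donkey pronoun bound across the clause boundary.
Weak reading: every farmer f with some owns-donkey has at least one owns-donkey d such that feeds(f,d) ∧ grooms(f,d).
Per farmer: f1:✓  f2:✓  f4:✓  f5:✓  f6:✓  f7:✓
Every farmer in the restrictor has a witness.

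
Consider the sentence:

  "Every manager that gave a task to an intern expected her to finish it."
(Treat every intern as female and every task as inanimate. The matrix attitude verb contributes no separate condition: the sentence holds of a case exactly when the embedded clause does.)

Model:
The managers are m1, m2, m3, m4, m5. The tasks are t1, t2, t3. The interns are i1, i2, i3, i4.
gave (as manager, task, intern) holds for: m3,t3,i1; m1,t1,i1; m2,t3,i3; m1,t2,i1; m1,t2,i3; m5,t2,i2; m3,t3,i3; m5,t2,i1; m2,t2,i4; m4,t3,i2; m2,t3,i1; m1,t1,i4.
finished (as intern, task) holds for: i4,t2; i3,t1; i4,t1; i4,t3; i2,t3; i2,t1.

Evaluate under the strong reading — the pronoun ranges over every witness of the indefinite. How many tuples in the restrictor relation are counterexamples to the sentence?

9

"her" takes "an intern" as antecedent and "it" takes "a task"; both are donkey pronouns co-varying with the restrictor.
Strong reading: for every (m,t,i) with gave(m,t,i), finished(i,t).
Restrictor triples: (m1,t1,i1)→finished(i1,t1) ✗  (m1,t1,i4)→finished(i4,t1) ✓  (m1,t2,i1)→finished(i1,t2) ✗  (m1,t2,i3)→finished(i3,t2) ✗  (m2,t2,i4)→finished(i4,t2) ✓  (m2,t3,i1)→finished(i1,t3) ✗  (m2,t3,i3)→finished(i3,t3) ✗  (m3,t3,i1)→finished(i1,t3) ✗  (m3,t3,i3)→finished(i3,t3) ✗  (m4,t3,i2)→finished(i2,t3) ✓  (m5,t2,i1)→finished(i1,t2) ✗  (m5,t2,i2)→finished(i2,t2) ✗
Counterexamples (restrictor triples failing the scope): 9.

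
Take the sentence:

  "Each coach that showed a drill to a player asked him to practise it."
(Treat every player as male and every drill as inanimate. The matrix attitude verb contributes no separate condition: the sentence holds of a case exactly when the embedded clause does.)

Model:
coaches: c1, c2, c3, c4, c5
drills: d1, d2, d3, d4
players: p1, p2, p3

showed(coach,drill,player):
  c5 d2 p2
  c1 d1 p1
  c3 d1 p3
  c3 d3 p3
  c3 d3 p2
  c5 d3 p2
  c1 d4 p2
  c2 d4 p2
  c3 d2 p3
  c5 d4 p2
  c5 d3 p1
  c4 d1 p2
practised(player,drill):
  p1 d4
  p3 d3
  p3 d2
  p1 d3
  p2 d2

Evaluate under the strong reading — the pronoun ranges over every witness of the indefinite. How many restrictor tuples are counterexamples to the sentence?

"him" takes "a player" as antecedent and "it" takes "a drill"; both are donkey pronouns co-varying with the restrictor.
Strong reading: for every (c,d,p) with showed(c,d,p), practised(p,d).
Restrictor triples: (c1,d1,p1)→practised(p1,d1) ✗  (c1,d4,p2)→practised(p2,d4) ✗  (c2,d4,p2)→practised(p2,d4) ✗  (c3,d1,p3)→practised(p3,d1) ✗  (c3,d2,p3)→practised(p3,d2) ✓  (c3,d3,p2)→practised(p2,d3) ✗  (c3,d3,p3)→practised(p3,d3) ✓  (c4,d1,p2)→practised(p2,d1) ✗  (c5,d2,p2)→practised(p2,d2) ✓  (c5,d3,p1)→practised(p1,d3) ✓  (c5,d3,p2)→practised(p2,d3) ✗  (c5,d4,p2)→practised(p2,d4) ✗
Counterexamples (restrictor triples failing the scope): 8.

8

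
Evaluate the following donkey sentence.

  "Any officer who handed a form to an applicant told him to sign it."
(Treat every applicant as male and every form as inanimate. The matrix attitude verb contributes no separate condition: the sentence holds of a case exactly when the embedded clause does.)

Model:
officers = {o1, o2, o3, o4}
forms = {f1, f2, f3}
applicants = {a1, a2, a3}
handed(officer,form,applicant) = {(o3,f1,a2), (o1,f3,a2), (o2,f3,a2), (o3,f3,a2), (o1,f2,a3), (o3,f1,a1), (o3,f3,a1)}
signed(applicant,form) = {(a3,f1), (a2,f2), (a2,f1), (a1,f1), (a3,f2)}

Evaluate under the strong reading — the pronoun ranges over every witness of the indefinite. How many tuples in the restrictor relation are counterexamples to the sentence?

"him" takes "an applicant" as antecedent and "it" takes "a form"; both are donkey pronouns co-varying with the restrictor.
Strong reading: for every (o,f,a) with handed(o,f,a), signed(a,f).
Restrictor triples: (o1,f2,a3)→signed(a3,f2) ✓  (o1,f3,a2)→signed(a2,f3) ✗  (o2,f3,a2)→signed(a2,f3) ✗  (o3,f1,a1)→signed(a1,f1) ✓  (o3,f1,a2)→signed(a2,f1) ✓  (o3,f3,a1)→signed(a1,f3) ✗  (o3,f3,a2)→signed(a2,f3) ✗
Counterexamples (restrictor triples failing the scope): 4.

4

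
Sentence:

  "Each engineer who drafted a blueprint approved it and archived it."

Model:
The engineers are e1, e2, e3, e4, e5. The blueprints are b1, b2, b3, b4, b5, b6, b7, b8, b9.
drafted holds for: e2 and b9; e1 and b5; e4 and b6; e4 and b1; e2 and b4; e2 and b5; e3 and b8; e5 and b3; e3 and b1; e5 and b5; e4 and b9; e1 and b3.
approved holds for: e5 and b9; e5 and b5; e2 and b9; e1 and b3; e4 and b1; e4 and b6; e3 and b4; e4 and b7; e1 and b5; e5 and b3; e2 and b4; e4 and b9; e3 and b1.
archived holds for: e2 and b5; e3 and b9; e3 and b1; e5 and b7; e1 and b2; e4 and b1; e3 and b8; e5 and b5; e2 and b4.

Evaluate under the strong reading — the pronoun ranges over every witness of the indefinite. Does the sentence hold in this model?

"it" takes "a blueprint" as antecedent — a donkey pronoun bound across the clause boundary.
Strong reading: for every (e,b) with drafted(e,b), approved(e,b) ∧ archived(e,b).
Restrictor pairs: (e1,b3) ✗  (e1,b5) ✗  (e2,b4) ✓  (e2,b5) ✗  (e2,b9) ✗  (e3,b1) ✓  (e3,b8) ✗  (e4,b1) ✓  (e4,b6) ✗  (e4,b9) ✗  (e5,b3) ✗  (e5,b5) ✓
Counterexample: (e1,b3) is in drafted but fails the scope.

False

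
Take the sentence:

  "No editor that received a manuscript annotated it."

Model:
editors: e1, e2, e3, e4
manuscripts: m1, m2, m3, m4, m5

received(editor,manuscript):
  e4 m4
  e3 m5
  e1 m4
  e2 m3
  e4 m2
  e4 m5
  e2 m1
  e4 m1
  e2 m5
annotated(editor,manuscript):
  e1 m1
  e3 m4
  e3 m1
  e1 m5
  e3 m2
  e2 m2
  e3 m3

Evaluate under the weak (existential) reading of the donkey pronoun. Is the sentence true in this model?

"it" takes "a manuscript" as antecedent — a donkey pronoun bound across the clause boundary.
Truth condition: for no (e,m) with received(e,m) does annotated(e,m) hold.
Restrictor pairs — does the scope hold? (e1,m4):fails  (e2,m1):fails  (e2,m3):fails  (e2,m5):fails  (e3,m5):fails  (e4,m1):fails  (e4,m2):fails  (e4,m4):fails  (e4,m5):fails
Scope holds for no restrictor pair, so the sentence is true.

True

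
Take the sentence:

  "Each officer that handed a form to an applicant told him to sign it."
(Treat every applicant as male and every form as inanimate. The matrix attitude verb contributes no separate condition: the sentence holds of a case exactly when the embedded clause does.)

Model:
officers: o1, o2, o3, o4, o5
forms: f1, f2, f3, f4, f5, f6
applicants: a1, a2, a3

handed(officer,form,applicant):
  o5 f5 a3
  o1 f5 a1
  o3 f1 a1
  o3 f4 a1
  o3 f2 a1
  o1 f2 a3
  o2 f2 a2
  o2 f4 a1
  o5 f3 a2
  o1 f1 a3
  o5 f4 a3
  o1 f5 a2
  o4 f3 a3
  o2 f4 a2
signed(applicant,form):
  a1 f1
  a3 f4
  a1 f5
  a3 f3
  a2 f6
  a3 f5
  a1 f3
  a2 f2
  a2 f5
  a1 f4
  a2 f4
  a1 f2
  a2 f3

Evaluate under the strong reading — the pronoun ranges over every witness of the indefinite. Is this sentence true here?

"him" takes "an applicant" as antecedent and "it" takes "a form"; both are donkey pronouns co-varying with the restrictor.
Strong reading: for every (o,f,a) with handed(o,f,a), signed(a,f).
Restrictor triples: (o1,f1,a3)→signed(a3,f1) ✗  (o1,f2,a3)→signed(a3,f2) ✗  (o1,f5,a1)→signed(a1,f5) ✓  (o1,f5,a2)→signed(a2,f5) ✓  (o2,f2,a2)→signed(a2,f2) ✓  (o2,f4,a1)→signed(a1,f4) ✓  (o2,f4,a2)→signed(a2,f4) ✓  (o3,f1,a1)→signed(a1,f1) ✓  (o3,f2,a1)→signed(a1,f2) ✓  (o3,f4,a1)→signed(a1,f4) ✓  (o4,f3,a3)→signed(a3,f3) ✓  (o5,f3,a2)→signed(a2,f3) ✓  (o5,f4,a3)→signed(a3,f4) ✓  (o5,f5,a3)→signed(a3,f5) ✓
Counterexample: (o1,f1,a3) — signed(a3,f1) does not hold.

False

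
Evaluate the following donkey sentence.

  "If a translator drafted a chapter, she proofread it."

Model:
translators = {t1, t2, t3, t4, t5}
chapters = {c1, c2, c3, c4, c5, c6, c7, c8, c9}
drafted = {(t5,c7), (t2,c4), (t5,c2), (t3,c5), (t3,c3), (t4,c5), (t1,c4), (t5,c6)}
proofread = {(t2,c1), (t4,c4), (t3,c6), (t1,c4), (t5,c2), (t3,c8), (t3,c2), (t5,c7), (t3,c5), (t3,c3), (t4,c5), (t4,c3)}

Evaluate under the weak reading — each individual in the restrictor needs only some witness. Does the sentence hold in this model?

False

"it" takes "a chapter" as antecedent — a donkey pronoun bound across the clause boundary.
Weak reading: every translator t with some drafted-chapter has at least one drafted-chapter c such that proofread(t,c).
Per translator: t1:✓  t2:✗  t3:✓  t4:✓  t5:✓
t2 has no witness among its drafted-chapters.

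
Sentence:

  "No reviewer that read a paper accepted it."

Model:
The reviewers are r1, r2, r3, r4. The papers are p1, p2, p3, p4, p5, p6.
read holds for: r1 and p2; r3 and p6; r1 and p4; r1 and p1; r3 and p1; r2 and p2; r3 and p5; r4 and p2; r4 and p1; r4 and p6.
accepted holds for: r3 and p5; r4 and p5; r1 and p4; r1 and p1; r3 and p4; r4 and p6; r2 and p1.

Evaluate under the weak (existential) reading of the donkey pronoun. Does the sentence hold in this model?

False

"it" takes "a paper" as antecedent — a donkey pronoun bound across the clause boundary.
Truth condition: for no (r,p) with read(r,p) does accepted(r,p) hold.
Restrictor pairs — does the scope hold? (r1,p1):holds  (r1,p2):fails  (r1,p4):holds  (r2,p2):fails  (r3,p1):fails  (r3,p5):holds  (r3,p6):fails  (r4,p1):fails  (r4,p2):fails  (r4,p6):holds
Scope holds for 4 pair(s), so the sentence is false.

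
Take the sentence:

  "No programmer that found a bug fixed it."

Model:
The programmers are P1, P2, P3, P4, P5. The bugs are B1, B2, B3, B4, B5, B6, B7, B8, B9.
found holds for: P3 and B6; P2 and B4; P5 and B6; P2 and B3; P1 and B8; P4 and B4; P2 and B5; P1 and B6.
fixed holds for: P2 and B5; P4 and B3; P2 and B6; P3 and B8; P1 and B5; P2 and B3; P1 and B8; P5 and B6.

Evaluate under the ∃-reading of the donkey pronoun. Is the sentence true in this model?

"it" takes "a bug" as antecedent — a donkey pronoun bound across the clause boundary.
Truth condition: for no (p,b) with found(p,b) does fixed(p,b) hold.
Restrictor pairs — does the scope hold? (P1,B6):fails  (P1,B8):holds  (P2,B3):holds  (P2,B4):fails  (P2,B5):holds  (P3,B6):fails  (P4,B4):fails  (P5,B6):holds
Scope holds for 4 pair(s), so the sentence is false.

False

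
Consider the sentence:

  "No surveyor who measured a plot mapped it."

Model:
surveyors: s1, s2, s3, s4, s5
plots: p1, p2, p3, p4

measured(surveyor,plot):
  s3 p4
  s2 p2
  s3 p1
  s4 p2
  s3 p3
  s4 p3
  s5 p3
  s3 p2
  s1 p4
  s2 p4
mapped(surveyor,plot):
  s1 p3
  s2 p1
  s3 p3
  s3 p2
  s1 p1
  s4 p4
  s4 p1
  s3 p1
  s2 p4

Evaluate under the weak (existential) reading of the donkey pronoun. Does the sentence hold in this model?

False

"it" takes "a plot" as antecedent — a donkey pronoun bound across the clause boundary.
Truth condition: for no (s,p) with measured(s,p) does mapped(s,p) hold.
Restrictor pairs — does the scope hold? (s1,p4):fails  (s2,p2):fails  (s2,p4):holds  (s3,p1):holds  (s3,p2):holds  (s3,p3):holds  (s3,p4):fails  (s4,p2):fails  (s4,p3):fails  (s5,p3):fails
Scope holds for 4 pair(s), so the sentence is false.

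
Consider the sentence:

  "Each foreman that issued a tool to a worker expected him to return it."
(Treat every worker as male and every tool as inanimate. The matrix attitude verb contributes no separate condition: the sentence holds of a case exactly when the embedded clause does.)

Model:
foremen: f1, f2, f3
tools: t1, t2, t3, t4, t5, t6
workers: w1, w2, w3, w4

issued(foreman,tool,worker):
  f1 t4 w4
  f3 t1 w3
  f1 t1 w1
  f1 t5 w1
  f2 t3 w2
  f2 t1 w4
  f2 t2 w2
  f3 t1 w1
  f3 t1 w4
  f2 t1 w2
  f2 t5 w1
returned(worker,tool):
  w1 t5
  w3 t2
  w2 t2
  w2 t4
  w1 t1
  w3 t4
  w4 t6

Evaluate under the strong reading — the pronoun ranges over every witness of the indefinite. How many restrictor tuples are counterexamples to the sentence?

6

"him" takes "a worker" as antecedent and "it" takes "a tool"; both are donkey pronouns co-varying with the restrictor.
Strong reading: for every (f,t,w) with issued(f,t,w), returned(w,t).
Restrictor triples: (f1,t1,w1)→returned(w1,t1) ✓  (f1,t4,w4)→returned(w4,t4) ✗  (f1,t5,w1)→returned(w1,t5) ✓  (f2,t1,w2)→returned(w2,t1) ✗  (f2,t1,w4)→returned(w4,t1) ✗  (f2,t2,w2)→returned(w2,t2) ✓  (f2,t3,w2)→returned(w2,t3) ✗  (f2,t5,w1)→returned(w1,t5) ✓  (f3,t1,w1)→returned(w1,t1) ✓  (f3,t1,w3)→returned(w3,t1) ✗  (f3,t1,w4)→returned(w4,t1) ✗
Counterexamples (restrictor triples failing the scope): 6.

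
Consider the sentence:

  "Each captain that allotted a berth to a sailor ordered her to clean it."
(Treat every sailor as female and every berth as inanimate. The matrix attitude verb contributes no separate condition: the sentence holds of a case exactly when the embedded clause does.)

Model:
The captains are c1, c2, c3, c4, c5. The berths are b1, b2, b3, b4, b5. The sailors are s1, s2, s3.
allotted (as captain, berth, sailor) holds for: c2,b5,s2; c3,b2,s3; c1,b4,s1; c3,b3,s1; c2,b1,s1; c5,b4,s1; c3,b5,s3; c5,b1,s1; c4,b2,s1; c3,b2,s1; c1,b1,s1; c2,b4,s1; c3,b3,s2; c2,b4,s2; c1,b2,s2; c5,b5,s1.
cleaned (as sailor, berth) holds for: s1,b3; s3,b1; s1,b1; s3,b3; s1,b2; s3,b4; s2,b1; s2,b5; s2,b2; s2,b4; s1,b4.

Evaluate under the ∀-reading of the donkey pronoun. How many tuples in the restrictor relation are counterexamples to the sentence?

4

"her" takes "a sailor" as antecedent and "it" takes "a berth"; both are donkey pronouns co-varying with the restrictor.
Strong reading: for every (c,b,s) with allotted(c,b,s), cleaned(s,b).
Restrictor triples: (c1,b1,s1)→cleaned(s1,b1) ✓  (c1,b2,s2)→cleaned(s2,b2) ✓  (c1,b4,s1)→cleaned(s1,b4) ✓  (c2,b1,s1)→cleaned(s1,b1) ✓  (c2,b4,s1)→cleaned(s1,b4) ✓  (c2,b4,s2)→cleaned(s2,b4) ✓  (c2,b5,s2)→cleaned(s2,b5) ✓  (c3,b2,s1)→cleaned(s1,b2) ✓  (c3,b2,s3)→cleaned(s3,b2) ✗  (c3,b3,s1)→cleaned(s1,b3) ✓  (c3,b3,s2)→cleaned(s2,b3) ✗  (c3,b5,s3)→cleaned(s3,b5) ✗  (c4,b2,s1)→cleaned(s1,b2) ✓  (c5,b1,s1)→cleaned(s1,b1) ✓  (c5,b4,s1)→cleaned(s1,b4) ✓  (c5,b5,s1)→cleaned(s1,b5) ✗
Counterexamples (restrictor triples failing the scope): 4.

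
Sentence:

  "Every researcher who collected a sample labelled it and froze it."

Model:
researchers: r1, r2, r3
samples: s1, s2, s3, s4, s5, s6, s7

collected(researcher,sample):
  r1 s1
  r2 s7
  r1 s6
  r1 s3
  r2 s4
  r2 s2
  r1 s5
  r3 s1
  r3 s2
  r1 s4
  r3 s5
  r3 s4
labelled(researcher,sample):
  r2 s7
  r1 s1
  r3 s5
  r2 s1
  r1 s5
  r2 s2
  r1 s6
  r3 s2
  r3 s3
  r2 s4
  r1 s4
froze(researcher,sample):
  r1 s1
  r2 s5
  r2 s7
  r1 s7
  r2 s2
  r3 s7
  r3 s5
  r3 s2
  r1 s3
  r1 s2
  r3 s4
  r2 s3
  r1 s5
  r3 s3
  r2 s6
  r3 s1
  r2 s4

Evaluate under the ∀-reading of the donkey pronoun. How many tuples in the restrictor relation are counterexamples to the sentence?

5

"it" takes "a sample" as antecedent — a donkey pronoun bound across the clause boundary.
Strong reading: for every (r,s) with collected(r,s), labelled(r,s) ∧ froze(r,s).
Restrictor pairs: (r1,s1) ✓  (r1,s3) ✗  (r1,s4) ✗  (r1,s5) ✓  (r1,s6) ✗  (r2,s2) ✓  (r2,s4) ✓  (r2,s7) ✓  (r3,s1) ✗  (r3,s2) ✓  (r3,s4) ✗  (r3,s5) ✓
Counterexamples (restrictor pairs failing the scope): 5.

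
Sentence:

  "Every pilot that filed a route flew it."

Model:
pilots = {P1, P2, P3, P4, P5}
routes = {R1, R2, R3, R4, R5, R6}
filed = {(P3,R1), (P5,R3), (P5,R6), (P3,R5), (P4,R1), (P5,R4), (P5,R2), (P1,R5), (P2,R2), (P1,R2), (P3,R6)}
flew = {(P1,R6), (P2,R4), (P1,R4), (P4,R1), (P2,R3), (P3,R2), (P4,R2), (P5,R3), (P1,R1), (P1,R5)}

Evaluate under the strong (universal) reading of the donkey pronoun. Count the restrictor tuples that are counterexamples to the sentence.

8

"it" takes "a route" as antecedent — a donkey pronoun bound across the clause boundary.
Strong reading: for every (p,r) with filed(p,r), flew(p,r).
Restrictor pairs: (P1,R2) ✗  (P1,R5) ✓  (P2,R2) ✗  (P3,R1) ✗  (P3,R5) ✗  (P3,R6) ✗  (P4,R1) ✓  (P5,R2) ✗  (P5,R3) ✓  (P5,R4) ✗  (P5,R6) ✗
Counterexamples (restrictor pairs failing the scope): 8.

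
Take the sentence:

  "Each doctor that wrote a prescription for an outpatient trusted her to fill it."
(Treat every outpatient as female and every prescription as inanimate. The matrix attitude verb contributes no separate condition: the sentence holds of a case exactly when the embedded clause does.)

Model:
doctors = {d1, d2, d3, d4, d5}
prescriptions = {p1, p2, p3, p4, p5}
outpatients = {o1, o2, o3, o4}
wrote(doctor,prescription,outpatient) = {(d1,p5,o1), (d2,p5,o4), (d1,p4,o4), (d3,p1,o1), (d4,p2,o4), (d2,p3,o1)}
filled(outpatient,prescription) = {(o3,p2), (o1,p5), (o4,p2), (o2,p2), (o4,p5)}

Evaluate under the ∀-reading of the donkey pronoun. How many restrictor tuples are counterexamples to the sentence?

"her" takes "an outpatient" as antecedent and "it" takes "a prescription"; both are donkey pronouns co-varying with the restrictor.
Strong reading: for every (d,p,o) with wrote(d,p,o), filled(o,p).
Restrictor triples: (d1,p4,o4)→filled(o4,p4) ✗  (d1,p5,o1)→filled(o1,p5) ✓  (d2,p3,o1)→filled(o1,p3) ✗  (d2,p5,o4)→filled(o4,p5) ✓  (d3,p1,o1)→filled(o1,p1) ✗  (d4,p2,o4)→filled(o4,p2) ✓
Counterexamples (restrictor triples failing the scope): 3.

3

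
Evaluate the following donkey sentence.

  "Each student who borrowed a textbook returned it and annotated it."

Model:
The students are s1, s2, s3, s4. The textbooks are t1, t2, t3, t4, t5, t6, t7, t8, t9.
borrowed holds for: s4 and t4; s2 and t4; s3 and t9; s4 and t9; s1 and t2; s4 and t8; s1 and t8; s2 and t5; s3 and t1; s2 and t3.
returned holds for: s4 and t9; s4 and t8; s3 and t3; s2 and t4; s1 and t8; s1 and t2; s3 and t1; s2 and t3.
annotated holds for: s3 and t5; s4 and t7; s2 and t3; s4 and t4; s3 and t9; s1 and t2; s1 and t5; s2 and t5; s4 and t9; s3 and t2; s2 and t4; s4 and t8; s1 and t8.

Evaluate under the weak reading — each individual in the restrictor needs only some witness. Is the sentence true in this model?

False

"it" takes "a textbook" as antecedent — a donkey pronoun bound across the clause boundary.
Weak reading: every student s with some borrowed-textbook has at least one borrowed-textbook t such that returned(s,t) ∧ annotated(s,t).
Per student: s1:✓  s2:✓  s3:✗  s4:✓
s3 has no witness among its borrowed-textbooks.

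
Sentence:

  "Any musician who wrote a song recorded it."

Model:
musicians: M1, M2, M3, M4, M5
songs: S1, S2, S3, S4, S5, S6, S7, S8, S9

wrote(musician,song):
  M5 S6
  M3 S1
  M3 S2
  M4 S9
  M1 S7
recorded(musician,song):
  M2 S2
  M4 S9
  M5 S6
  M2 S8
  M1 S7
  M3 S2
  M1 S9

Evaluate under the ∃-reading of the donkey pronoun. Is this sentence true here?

"it" takes "a song" as antecedent — a donkey pronoun bound across the clause boundary.
Weak reading: every musician m with some wrote-song has at least one wrote-song s such that recorded(m,s).
Per musician: M1:✓  M3:✓  M4:✓  M5:✓
Every musician in the restrictor has a witness.

True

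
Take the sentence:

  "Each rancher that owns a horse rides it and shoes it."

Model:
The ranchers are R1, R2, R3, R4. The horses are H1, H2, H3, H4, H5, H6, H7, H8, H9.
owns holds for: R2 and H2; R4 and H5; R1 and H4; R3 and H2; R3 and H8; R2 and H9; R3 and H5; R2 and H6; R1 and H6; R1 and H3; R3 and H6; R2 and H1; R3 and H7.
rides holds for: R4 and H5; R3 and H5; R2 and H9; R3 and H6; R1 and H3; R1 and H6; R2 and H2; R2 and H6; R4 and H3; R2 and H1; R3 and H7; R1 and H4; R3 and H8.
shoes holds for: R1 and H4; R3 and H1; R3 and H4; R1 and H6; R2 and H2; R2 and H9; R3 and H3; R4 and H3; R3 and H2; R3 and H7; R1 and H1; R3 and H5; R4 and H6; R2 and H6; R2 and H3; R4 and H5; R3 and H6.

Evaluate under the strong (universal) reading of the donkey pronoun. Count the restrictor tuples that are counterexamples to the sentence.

4

"it" takes "a horse" as antecedent — a donkey pronoun bound across the clause boundary.
Strong reading: for every (r,h) with owns(r,h), rides(r,h) ∧ shoes(r,h).
Restrictor pairs: (R1,H3) ✗  (R1,H4) ✓  (R1,H6) ✓  (R2,H1) ✗  (R2,H2) ✓  (R2,H6) ✓  (R2,H9) ✓  (R3,H2) ✗  (R3,H5) ✓  (R3,H6) ✓  (R3,H7) ✓  (R3,H8) ✗  (R4,H5) ✓
Counterexamples (restrictor pairs failing the scope): 4.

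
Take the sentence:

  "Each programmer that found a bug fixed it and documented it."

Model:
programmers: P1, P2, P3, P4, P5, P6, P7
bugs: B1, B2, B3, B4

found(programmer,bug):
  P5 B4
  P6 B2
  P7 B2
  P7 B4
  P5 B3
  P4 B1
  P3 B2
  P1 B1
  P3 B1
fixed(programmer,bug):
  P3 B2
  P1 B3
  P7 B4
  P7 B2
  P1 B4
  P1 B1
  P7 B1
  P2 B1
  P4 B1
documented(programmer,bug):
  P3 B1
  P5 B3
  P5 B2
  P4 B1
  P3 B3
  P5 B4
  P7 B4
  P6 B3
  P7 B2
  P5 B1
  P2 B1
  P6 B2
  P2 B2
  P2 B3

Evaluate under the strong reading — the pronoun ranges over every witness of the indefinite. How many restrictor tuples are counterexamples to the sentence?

6

"it" takes "a bug" as antecedent — a donkey pronoun bound across the clause boundary.
Strong reading: for every (p,b) with found(p,b), fixed(p,b) ∧ documented(p,b).
Restrictor pairs: (P1,B1) ✗  (P3,B1) ✗  (P3,B2) ✗  (P4,B1) ✓  (P5,B3) ✗  (P5,B4) ✗  (P6,B2) ✗  (P7,B2) ✓  (P7,B4) ✓
Counterexamples (restrictor pairs failing the scope): 6.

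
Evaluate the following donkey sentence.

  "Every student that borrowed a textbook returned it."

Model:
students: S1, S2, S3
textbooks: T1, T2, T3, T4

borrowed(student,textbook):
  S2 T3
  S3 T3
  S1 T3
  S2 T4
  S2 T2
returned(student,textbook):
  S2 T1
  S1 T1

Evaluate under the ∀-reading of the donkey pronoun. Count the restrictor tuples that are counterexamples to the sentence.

"it" takes "a textbook" as antecedent — a donkey pronoun bound across the clause boundary.
Strong reading: for every (s,t) with borrowed(s,t), returned(s,t).
Restrictor pairs: (S1,T3) ✗  (S2,T2) ✗  (S2,T3) ✗  (S2,T4) ✗  (S3,T3) ✗
Counterexamples (restrictor pairs failing the scope): 5.

5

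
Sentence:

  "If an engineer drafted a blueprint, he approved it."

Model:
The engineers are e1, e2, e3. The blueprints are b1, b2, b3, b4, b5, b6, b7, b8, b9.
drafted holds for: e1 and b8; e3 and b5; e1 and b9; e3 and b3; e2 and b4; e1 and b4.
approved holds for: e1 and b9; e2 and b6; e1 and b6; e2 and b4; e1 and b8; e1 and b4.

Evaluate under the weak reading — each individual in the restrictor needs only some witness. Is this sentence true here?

"it" takes "a blueprint" as antecedent — a donkey pronoun bound across the clause boundary.
Weak reading: every engineer e with some drafted-blueprint has at least one drafted-blueprint b such that approved(e,b).
Per engineer: e1:✓  e2:✓  e3:✗
e3 has no witness among its drafted-blueprints.

False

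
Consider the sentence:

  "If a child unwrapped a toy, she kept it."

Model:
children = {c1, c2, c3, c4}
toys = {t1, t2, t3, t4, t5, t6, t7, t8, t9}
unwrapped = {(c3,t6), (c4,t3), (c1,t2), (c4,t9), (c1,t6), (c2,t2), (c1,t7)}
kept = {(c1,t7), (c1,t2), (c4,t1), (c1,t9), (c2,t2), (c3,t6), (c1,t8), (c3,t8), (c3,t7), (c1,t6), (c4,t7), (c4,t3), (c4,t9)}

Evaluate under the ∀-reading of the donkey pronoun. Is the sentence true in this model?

True

"it" takes "a toy" as antecedent — a donkey pronoun bound across the clause boundary.
Strong reading: for every (c,t) with unwrapped(c,t), kept(c,t).
Restrictor pairs: (c1,t2) ✓  (c1,t6) ✓  (c1,t7) ✓  (c2,t2) ✓  (c3,t6) ✓  (c4,t3) ✓  (c4,t9) ✓
Every restrictor pair satisfies the scope.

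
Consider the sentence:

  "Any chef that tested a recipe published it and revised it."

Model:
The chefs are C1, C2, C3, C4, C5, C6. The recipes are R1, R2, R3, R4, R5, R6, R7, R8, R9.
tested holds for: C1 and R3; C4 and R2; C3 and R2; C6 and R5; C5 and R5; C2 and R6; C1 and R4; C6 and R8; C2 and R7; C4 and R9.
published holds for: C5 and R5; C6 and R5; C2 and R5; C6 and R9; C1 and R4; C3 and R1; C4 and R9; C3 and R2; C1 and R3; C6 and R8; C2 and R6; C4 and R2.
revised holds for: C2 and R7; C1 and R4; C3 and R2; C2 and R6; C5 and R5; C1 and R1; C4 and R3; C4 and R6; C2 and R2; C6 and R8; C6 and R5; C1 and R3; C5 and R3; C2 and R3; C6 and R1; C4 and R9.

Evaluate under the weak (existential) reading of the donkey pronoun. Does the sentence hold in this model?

True

"it" takes "a recipe" as antecedent — a donkey pronoun bound across the clause boundary.
Weak reading: every chef c with some tested-recipe has at least one tested-recipe r such that published(c,r) ∧ revised(c,r).
Per chef: C1:✓  C2:✓  C3:✓  C4:✓  C5:✓  C6:✓
Every chef in the restrictor has a witness.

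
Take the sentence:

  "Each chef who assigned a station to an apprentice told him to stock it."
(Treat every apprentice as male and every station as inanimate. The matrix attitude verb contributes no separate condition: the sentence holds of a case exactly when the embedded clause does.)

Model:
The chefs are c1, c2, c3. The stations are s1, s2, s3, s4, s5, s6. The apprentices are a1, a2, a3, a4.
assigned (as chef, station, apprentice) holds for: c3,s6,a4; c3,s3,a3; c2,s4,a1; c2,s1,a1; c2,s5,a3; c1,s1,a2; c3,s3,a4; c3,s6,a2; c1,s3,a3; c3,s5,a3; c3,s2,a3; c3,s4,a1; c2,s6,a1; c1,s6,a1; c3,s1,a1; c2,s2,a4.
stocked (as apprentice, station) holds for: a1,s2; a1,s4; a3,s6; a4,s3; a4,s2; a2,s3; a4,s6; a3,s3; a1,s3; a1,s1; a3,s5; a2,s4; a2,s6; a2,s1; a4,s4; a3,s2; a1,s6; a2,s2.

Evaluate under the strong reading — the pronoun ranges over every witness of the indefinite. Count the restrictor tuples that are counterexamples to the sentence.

0

"him" takes "an apprentice" as antecedent and "it" takes "a station"; both are donkey pronouns co-varying with the restrictor.
Strong reading: for every (c,s,a) with assigned(c,s,a), stocked(a,s).
Restrictor triples: (c1,s1,a2)→stocked(a2,s1) ✓  (c1,s3,a3)→stocked(a3,s3) ✓  (c1,s6,a1)→stocked(a1,s6) ✓  (c2,s1,a1)→stocked(a1,s1) ✓  (c2,s2,a4)→stocked(a4,s2) ✓  (c2,s4,a1)→stocked(a1,s4) ✓  (c2,s5,a3)→stocked(a3,s5) ✓  (c2,s6,a1)→stocked(a1,s6) ✓  (c3,s1,a1)→stocked(a1,s1) ✓  (c3,s2,a3)→stocked(a3,s2) ✓  (c3,s3,a3)→stocked(a3,s3) ✓  (c3,s3,a4)→stocked(a4,s3) ✓  (c3,s4,a1)→stocked(a1,s4) ✓  (c3,s5,a3)→stocked(a3,s5) ✓  (c3,s6,a2)→stocked(a2,s6) ✓  (c3,s6,a4)→stocked(a4,s6) ✓
Counterexamples (restrictor triples failing the scope): 0.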